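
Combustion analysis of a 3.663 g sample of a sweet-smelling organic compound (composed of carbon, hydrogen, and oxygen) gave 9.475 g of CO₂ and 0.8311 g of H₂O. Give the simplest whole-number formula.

C7H3O2

mol C = 9.475 g CO₂ ÷ 44.009 g/mol = 0.21530 mol
mol H = 2 × 0.8311 g H₂O ÷ 18.015 g/mol = 0.092268 mol
mass O = 3.663 − (2.5859 + 0.093006) = 0.98406 g → mol O = 0.98406 ÷ 15.999 = 0.061508 mol
Divide by the smallest (0.061508 mol): C 3.500, H 1.500, O 1.000
Multiplying each by 2 gives whole numbers: C 7.00, H 3.00, O 2.00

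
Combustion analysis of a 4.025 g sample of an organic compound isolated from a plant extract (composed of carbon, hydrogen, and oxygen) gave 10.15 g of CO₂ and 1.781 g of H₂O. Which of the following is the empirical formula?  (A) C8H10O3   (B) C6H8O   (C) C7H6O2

mol C = 10.15 g CO₂ ÷ 44.009 g/mol = 0.23063 mol
mol H = 2 × 1.781 g H₂O ÷ 18.015 g/mol = 0.19772 mol
mass O = 4.025 − (2.7702 + 0.19931) = 1.0555 g → mol O = 1.0555 ÷ 15.999 = 0.065975 mol
Divide by the smallest (0.065975 mol): C 3.496, H 2.997, O 1.000
Multiplying each by 2 gives whole numbers: C 6.99, H 5.99, O 2.00

(C) C7H6O2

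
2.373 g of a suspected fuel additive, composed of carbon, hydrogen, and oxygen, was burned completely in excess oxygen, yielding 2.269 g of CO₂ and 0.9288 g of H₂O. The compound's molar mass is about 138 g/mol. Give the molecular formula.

C3H6O6

mol C = 2.269 g CO₂ ÷ 44.009 g/mol = 0.051558 mol
mol H = 2 × 0.9288 g H₂O ÷ 18.015 g/mol = 0.10311 mol
mass O = 2.373 − (0.61926 + 0.10394) = 1.6498 g → mol O = 1.6498 ÷ 15.999 = 0.10312 mol
Divide by the smallest (0.051558 mol): C 1.000, H 2.000, O 2.000
Empirical formula: CH2O2
Empirical-formula mass = 46.02 g/mol; 138 ÷ 46.02 ≈ 3, so the molecular formula is C3H6O6.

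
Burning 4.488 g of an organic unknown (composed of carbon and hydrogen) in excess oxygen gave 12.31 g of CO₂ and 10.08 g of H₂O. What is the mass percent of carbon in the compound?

74.86%

mol C = 12.31 g CO₂ ÷ 44.009 g/mol = 0.27972 mol
mol H = 2 × 10.08 g H₂O ÷ 18.015 g/mol = 1.1191 mol
mass % C = 3.3597 g ÷ 4.488 g × 100%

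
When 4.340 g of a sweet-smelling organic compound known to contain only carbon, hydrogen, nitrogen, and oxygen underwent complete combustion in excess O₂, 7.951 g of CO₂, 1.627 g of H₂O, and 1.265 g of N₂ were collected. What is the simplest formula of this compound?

mol C = 7.951 g CO₂ ÷ 44.009 g/mol = 0.18067 mol
mol H = 2 × 1.627 g H₂O ÷ 18.015 g/mol = 0.18063 mol
mol N = 2 × 1.265 g N₂ ÷ 28.014 g/mol = 0.090312 mol
mass O = 4.340 − (2.1700 + 0.18207 + 1.2650) = 0.72293 g → mol O = 0.72293 ÷ 15.999 = 0.045186 mol
Divide by the smallest (0.045186 mol): C 3.998, H 3.997, N 1.999, O 1.000

C4H4N2O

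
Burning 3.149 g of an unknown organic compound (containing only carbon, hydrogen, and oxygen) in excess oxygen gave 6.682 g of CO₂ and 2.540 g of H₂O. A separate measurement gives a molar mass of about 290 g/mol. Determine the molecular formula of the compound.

C14H26O6

mol C = 6.682 g CO₂ ÷ 44.009 g/mol = 0.15183 mol
mol H = 2 × 2.540 g H₂O ÷ 18.015 g/mol = 0.28199 mol
mass O = 3.149 − (1.8237 + 0.28424) = 1.0411 g → mol O = 1.0411 ÷ 15.999 = 0.065073 mol
Divide by the smallest (0.065073 mol): C 2.333, H 4.333, O 1.000
Multiplying each by 3 gives whole numbers: C 7.00, H 13.00, O 3.00
Empirical formula: C7H13O3
Empirical-formula mass = 145.18 g/mol; 290 ÷ 145.18 ≈ 2, so the molecular formula is C14H26O6.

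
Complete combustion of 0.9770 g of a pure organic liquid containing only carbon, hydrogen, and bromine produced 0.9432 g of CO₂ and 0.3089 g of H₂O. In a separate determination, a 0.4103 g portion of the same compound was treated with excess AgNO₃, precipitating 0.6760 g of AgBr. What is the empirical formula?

mol C = 0.9432 g CO₂ ÷ 44.009 g/mol = 0.021432 mol
mol H = 2 × 0.3089 g H₂O ÷ 18.015 g/mol = 0.034294 mol
From the AgBr data: mol Br per gram of compound = (0.6760 ÷ 187.772) ÷ 0.4103 = 0.0087743 mol/g, so in the 0.9770 g combustion sample mol Br = 0.0085725 mol
Divide by the smallest (0.0085725 mol): C 2.500, H 4.000, Br 1.000
Multiplying each by 2 gives whole numbers: C 5.00, H 8.00, Br 2.00

C5H8Br2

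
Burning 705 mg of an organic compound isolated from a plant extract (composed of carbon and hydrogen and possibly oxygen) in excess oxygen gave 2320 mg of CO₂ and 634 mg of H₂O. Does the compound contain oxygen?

mol C = 2.32 g CO₂ ÷ 44.009 g/mol = 0.05272 mol
mol H = 2 × 0.634 g H₂O ÷ 18.015 g/mol = 0.07039 mol
C and H together account for 0.7041 g — essentially the entire 0.705 g sample — so the compound contains no oxygen.

no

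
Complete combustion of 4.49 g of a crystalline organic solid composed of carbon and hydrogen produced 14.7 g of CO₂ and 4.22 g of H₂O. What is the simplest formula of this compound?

mol C = 14.7 g CO₂ ÷ 44.009 g/mol = 0.3340 mol
mol H = 2 × 4.22 g H₂O ÷ 18.015 g/mol = 0.4685 mol
Divide by the smallest (0.3340 mol): C 1.000, H 1.403
Multiplying each by 5 gives whole numbers: C 5.00, H 7.01

C5H7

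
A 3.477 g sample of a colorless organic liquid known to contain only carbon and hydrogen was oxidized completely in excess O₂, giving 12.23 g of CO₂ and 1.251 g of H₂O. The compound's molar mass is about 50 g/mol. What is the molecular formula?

C4H2

mol C = 12.23 g CO₂ ÷ 44.009 g/mol = 0.27790 mol
mol H = 2 × 1.251 g H₂O ÷ 18.015 g/mol = 0.13888 mol
Divide by the smallest (0.13888 mol): C 2.001, H 1.000
Empirical formula: C2H
Empirical-formula mass = 25.03 g/mol; 50 ÷ 25.03 ≈ 2, so the molecular formula is C4H2.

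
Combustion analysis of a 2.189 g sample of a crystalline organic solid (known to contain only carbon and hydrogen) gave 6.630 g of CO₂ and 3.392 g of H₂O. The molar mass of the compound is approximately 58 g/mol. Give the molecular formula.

mol C = 6.630 g CO₂ ÷ 44.009 g/mol = 0.15065 mol
mol H = 2 × 3.392 g H₂O ÷ 18.015 g/mol = 0.37658 mol
Divide by the smallest (0.15065 mol): C 1.000, H 2.500
Multiplying each by 2 gives whole numbers: C 2.00, H 5.00
Empirical formula: C2H5
Empirical-formula mass = 29.06 g/mol; 58 ÷ 29.06 ≈ 2, so the molecular formula is C4H10.

C4H10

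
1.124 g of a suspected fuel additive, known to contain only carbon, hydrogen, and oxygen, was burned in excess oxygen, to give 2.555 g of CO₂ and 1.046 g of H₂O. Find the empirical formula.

mol C = 2.555 g CO₂ ÷ 44.009 g/mol = 0.058056 mol
mol H = 2 × 1.046 g H₂O ÷ 18.015 g/mol = 0.11613 mol
mass O = 1.124 − (0.69731 + 0.11705) = 0.30963 g → mol O = 0.30963 ÷ 15.999 = 0.019353 mol
Divide by the smallest (0.019353 mol): C 3.000, H 6.000, O 1.000

C3H6O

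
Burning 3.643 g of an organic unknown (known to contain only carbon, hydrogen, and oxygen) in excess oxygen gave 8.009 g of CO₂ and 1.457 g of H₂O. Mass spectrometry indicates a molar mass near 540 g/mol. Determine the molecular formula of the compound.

C27H24O12

mol C = 8.009 g CO₂ ÷ 44.009 g/mol = 0.18199 mol
mol H = 2 × 1.457 g H₂O ÷ 18.015 g/mol = 0.16175 mol
mass O = 3.643 − (2.1858 + 0.16305) = 1.2941 g → mol O = 1.2941 ÷ 15.999 = 0.080888 mol
Divide by the smallest (0.080888 mol): C 2.250, H 2.000, O 1.000
Multiplying each by 4 gives whole numbers: C 9.00, H 8.00, O 4.00
Empirical formula: C9H8O4
Empirical-formula mass = 180.16 g/mol; 540 ÷ 180.16 ≈ 3, so the molecular formula is C27H24O12.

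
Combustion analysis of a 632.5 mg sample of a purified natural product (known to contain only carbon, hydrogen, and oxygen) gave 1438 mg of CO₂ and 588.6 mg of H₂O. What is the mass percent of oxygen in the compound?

mol C = 1.438 g CO₂ ÷ 44.009 g/mol = 0.032675 mol
mol H = 2 × 0.5886 g H₂O ÷ 18.015 g/mol = 0.065346 mol
mass O = 0.6325 − (0.39246 + 0.065868) = 0.17417 g → mol O = 0.17417 ÷ 15.999 = 0.010886 mol
mass % O = 0.17417 g ÷ 0.6325 g × 100%

27.54%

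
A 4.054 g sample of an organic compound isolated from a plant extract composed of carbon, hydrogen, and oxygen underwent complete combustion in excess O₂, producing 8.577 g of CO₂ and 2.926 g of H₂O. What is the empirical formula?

C9H15O4

mol C = 8.577 g CO₂ ÷ 44.009 g/mol = 0.19489 mol
mol H = 2 × 2.926 g H₂O ÷ 18.015 g/mol = 0.32484 mol
mass O = 4.054 − (2.3408 + 0.32744) = 1.3857 g → mol O = 1.3857 ÷ 15.999 = 0.086613 mol
Divide by the smallest (0.086613 mol): C 2.250, H 3.751, O 1.000
Multiplying each by 4 gives whole numbers: C 9.00, H 15.00, O 4.00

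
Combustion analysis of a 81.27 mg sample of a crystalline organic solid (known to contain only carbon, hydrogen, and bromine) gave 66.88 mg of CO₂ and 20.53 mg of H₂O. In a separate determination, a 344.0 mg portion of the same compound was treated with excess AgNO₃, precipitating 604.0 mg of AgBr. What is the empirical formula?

C2H3Br

mol C = 0.06688 g CO₂ ÷ 44.009 g/mol = 0.0015197 mol
mol H = 2 × 0.02053 g H₂O ÷ 18.015 g/mol = 0.0022792 mol
From the AgBr data: mol Br per gram of compound = (0.6040 ÷ 187.772) ÷ 0.3440 = 0.0093508 mol/g, so in the 0.08127 g combustion sample mol Br = 0.00075994 mol
Divide by the smallest (0.00075994 mol): C 2.000, H 2.999, Br 1.000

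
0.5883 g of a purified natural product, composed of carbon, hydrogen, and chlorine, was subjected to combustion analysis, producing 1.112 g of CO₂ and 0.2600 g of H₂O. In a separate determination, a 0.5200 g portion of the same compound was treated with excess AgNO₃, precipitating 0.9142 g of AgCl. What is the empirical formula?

C7H8Cl2

mol C = 1.112 g CO₂ ÷ 44.009 g/mol = 0.025268 mol
mol H = 2 × 0.2600 g H₂O ÷ 18.015 g/mol = 0.028865 mol
From the AgCl data: mol Cl per gram of compound = (0.9142 ÷ 143.318) ÷ 0.5200 = 0.012267 mol/g, so in the 0.5883 g combustion sample mol Cl = 0.0072167 mol
Divide by the smallest (0.0072167 mol): C 3.501, H 4.000, Cl 1.000
Multiplying each by 2 gives whole numbers: C 7.00, H 8.00, Cl 2.00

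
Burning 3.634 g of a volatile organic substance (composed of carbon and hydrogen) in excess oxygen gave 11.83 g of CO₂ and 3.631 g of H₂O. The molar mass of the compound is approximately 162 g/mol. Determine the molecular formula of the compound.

C12H18

mol C = 11.83 g CO₂ ÷ 44.009 g/mol = 0.26881 mol
mol H = 2 × 3.631 g H₂O ÷ 18.015 g/mol = 0.40311 mol
Divide by the smallest (0.26881 mol): C 1.000, H 1.500
Multiplying each by 2 gives whole numbers: C 2.00, H 3.00
Empirical formula: C2H3
Empirical-formula mass = 27.05 g/mol; 162 ÷ 27.05 ≈ 6, so the molecular formula is C12H18.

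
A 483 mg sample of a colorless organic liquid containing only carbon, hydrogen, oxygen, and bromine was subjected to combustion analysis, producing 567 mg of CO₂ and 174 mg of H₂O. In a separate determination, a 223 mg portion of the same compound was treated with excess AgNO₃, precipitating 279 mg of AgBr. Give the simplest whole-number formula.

C4H6BrO

mol C = 0.567 g CO₂ ÷ 44.009 g/mol = 0.01288 mol
mol H = 2 × 0.174 g H₂O ÷ 18.015 g/mol = 0.01932 mol
From the AgBr data: mol Br per gram of compound = (0.279 ÷ 187.772) ÷ 0.223 = 0.006663 mol/g, so in the 0.483 g combustion sample mol Br = 0.003218 mol
mass O = 0.483 − (0.1547 + 0.01947 + 0.2571) = 0.05163 g → mol O = 0.05163 ÷ 15.999 = 0.003227 mol
Divide by the smallest (0.003218 mol): C 4.003, H 6.002, Br 1.000, O 1.003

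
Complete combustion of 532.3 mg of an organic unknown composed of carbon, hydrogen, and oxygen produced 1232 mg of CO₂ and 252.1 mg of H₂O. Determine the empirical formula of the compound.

mol C = 1.232 g CO₂ ÷ 44.009 g/mol = 0.027994 mol
mol H = 2 × 0.2521 g H₂O ÷ 18.015 g/mol = 0.027988 mol
mass O = 0.5323 − (0.33624 + 0.028212) = 0.16785 g → mol O = 0.16785 ÷ 15.999 = 0.010491 mol
Divide by the smallest (0.010491 mol): C 2.668, H 2.668, O 1.000
Multiplying each by 3 gives whole numbers: C 8.01, H 8.00, O 3.00

C8H8O3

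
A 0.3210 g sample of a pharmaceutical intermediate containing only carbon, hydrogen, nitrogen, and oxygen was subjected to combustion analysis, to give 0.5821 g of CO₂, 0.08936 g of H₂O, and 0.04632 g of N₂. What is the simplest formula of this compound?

C4H3NO2

mol C = 0.5821 g CO₂ ÷ 44.009 g/mol = 0.013227 mol
mol H = 2 × 0.08936 g H₂O ÷ 18.015 g/mol = 0.0099206 mol
mol N = 2 × 0.04632 g N₂ ÷ 28.014 g/mol = 0.0033069 mol
mass O = 0.3210 − (0.15887 + 0.0100000 + 0.046320) = 0.10581 g → mol O = 0.10581 ÷ 15.999 = 0.0066137 mol
Divide by the smallest (0.0033069 mol): C 4.000, H 3.000, N 1.000, O 2.000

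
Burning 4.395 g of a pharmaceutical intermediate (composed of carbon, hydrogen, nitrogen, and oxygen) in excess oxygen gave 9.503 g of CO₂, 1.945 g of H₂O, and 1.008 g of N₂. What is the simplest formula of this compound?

mol C = 9.503 g CO₂ ÷ 44.009 g/mol = 0.21593 mol
mol H = 2 × 1.945 g H₂O ÷ 18.015 g/mol = 0.21593 mol
mol N = 2 × 1.008 g N₂ ÷ 28.014 g/mol = 0.071964 mol
mass O = 4.395 − (2.5936 + 0.21766 + 1.0080) = 0.57577 g → mol O = 0.57577 ÷ 15.999 = 0.035988 mol
Divide by the smallest (0.035988 mol): C 6.000, H 6.000, N 2.000, O 1.000

C6H6N2O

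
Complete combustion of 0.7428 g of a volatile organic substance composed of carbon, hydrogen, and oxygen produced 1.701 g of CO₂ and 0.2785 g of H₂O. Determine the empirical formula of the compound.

C5H4O2

mol C = 1.701 g CO₂ ÷ 44.009 g/mol = 0.038651 mol
mol H = 2 × 0.2785 g H₂O ÷ 18.015 g/mol = 0.030919 mol
mass O = 0.7428 − (0.46424 + 0.031166) = 0.24739 g → mol O = 0.24739 ÷ 15.999 = 0.015463 mol
Divide by the smallest (0.015463 mol): C 2.500, H 2.000, O 1.000
Multiplying each by 2 gives whole numbers: C 5.00, H 4.00, O 2.00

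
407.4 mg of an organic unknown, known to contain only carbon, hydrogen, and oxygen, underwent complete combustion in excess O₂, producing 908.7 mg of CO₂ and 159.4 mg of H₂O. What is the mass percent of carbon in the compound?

60.87%

mol C = 0.9087 g CO₂ ÷ 44.009 g/mol = 0.020648 mol
mol H = 2 × 0.1594 g H₂O ÷ 18.015 g/mol = 0.017696 mol
mass O = 0.4074 − (0.24800 + 0.017838) = 0.14156 g → mol O = 0.14156 ÷ 15.999 = 0.0088479 mol
mass % C = 0.24800 g ÷ 0.4074 g × 100%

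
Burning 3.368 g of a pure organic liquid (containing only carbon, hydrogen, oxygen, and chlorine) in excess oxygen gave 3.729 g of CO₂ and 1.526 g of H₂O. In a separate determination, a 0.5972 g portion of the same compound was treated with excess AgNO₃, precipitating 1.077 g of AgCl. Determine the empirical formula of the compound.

mol C = 3.729 g CO₂ ÷ 44.009 g/mol = 0.084733 mol
mol H = 2 × 1.526 g H₂O ÷ 18.015 g/mol = 0.16941 mol
From the AgCl data: mol Cl per gram of compound = (1.077 ÷ 143.318) ÷ 0.5972 = 0.012583 mol/g, so in the 3.368 g combustion sample mol Cl = 0.042381 mol
mass O = 3.368 − (1.0177 + 0.17077 + 1.5024) = 0.67711 g → mol O = 0.67711 ÷ 15.999 = 0.042322 mol
Divide by the smallest (0.042322 mol): C 2.002, H 4.003, Cl 1.001, O 1.000

C2H4ClO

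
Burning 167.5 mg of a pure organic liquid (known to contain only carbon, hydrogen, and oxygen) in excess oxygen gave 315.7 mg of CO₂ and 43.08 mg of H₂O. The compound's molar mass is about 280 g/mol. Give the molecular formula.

mol C = 0.3157 g CO₂ ÷ 44.009 g/mol = 0.0071735 mol
mol H = 2 × 0.04308 g H₂O ÷ 18.015 g/mol = 0.0047827 mol
mass O = 0.1675 − (0.086161 + 0.0048209) = 0.076518 g → mol O = 0.076518 ÷ 15.999 = 0.0047827 mol
Divide by the smallest (0.0047827 mol): C 1.500, H 1.000, O 1.000
Multiplying each by 2 gives whole numbers: C 3.00, H 2.00, O 2.00
Empirical formula: C3H2O2
Empirical-formula mass = 70.05 g/mol; 280 ÷ 70.05 ≈ 4, so the molecular formula is C12H8O8.

C12H8O8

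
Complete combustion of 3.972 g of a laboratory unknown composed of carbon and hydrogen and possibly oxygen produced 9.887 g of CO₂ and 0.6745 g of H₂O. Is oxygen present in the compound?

yes

mol C = 9.887 g CO₂ ÷ 44.009 g/mol = 0.22466 mol
mol H = 2 × 0.6745 g H₂O ÷ 18.015 g/mol = 0.074882 mol
C and H account for only 2.7739 g of the 3.972 g sample; the remaining 1.1981 g must be oxygen.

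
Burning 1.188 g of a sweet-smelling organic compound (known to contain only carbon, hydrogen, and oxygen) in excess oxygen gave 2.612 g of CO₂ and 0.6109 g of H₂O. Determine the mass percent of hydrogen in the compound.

5.75%

mol C = 2.612 g CO₂ ÷ 44.009 g/mol = 0.059351 mol
mol H = 2 × 0.6109 g H₂O ÷ 18.015 g/mol = 0.067821 mol
mass O = 1.188 − (0.71287 + 0.068364) = 0.40677 g → mol O = 0.40677 ÷ 15.999 = 0.025424 mol
mass % H = 0.068364 g ÷ 1.188 g × 100%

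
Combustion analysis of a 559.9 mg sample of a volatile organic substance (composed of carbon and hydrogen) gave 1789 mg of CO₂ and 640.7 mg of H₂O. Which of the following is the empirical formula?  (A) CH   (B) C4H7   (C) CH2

(B) C4H7

mol C = 1.789 g CO₂ ÷ 44.009 g/mol = 0.040651 mol
mol H = 2 × 0.6407 g H₂O ÷ 18.015 g/mol = 0.071130 mol
Divide by the smallest (0.040651 mol): C 1.000, H 1.750
Multiplying each by 4 gives whole numbers: C 4.00, H 7.00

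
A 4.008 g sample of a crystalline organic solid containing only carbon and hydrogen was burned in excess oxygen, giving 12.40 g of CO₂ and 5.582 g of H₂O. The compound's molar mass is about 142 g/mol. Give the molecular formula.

mol C = 12.40 g CO₂ ÷ 44.009 g/mol = 0.28176 mol
mol H = 2 × 5.582 g H₂O ÷ 18.015 g/mol = 0.61971 mol
Divide by the smallest (0.28176 mol): C 1.000, H 2.199
Multiplying each by 5 gives whole numbers: C 5.00, H 11.00
Empirical formula: C5H11
Empirical-formula mass = 71.14 g/mol; 142 ÷ 71.14 ≈ 2, so the molecular formula is C10H22.

C10H22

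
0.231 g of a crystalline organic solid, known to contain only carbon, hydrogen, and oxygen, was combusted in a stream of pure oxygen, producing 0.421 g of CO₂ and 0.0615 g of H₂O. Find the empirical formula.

C7H5O5

mol C = 0.421 g CO₂ ÷ 44.009 g/mol = 0.009566 mol
mol H = 2 × 0.0615 g H₂O ÷ 18.015 g/mol = 0.006828 mol
mass O = 0.231 − (0.1149 + 0.006882) = 0.1092 g → mol O = 0.1092 ÷ 15.999 = 0.006827 mol
Divide by the smallest (0.006827 mol): C 1.401, H 1.000, O 1.000
Multiplying each by 5 gives whole numbers: C 7.01, H 5.00, O 5.00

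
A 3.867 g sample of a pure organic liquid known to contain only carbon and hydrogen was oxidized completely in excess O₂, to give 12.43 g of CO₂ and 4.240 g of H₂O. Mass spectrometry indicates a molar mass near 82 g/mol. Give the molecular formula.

C6H10

mol C = 12.43 g CO₂ ÷ 44.009 g/mol = 0.28244 mol
mol H = 2 × 4.240 g H₂O ÷ 18.015 g/mol = 0.47072 mol
Divide by the smallest (0.28244 mol): C 1.000, H 1.667
Multiplying each by 3 gives whole numbers: C 3.00, H 5.00
Empirical formula: C3H5
Empirical-formula mass = 41.07 g/mol; 82 ÷ 41.07 ≈ 2, so the molecular formula is C6H10.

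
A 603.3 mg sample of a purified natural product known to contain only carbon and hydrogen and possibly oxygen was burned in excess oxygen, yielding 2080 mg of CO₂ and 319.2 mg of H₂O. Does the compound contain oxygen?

mol C = 2.080 g CO₂ ÷ 44.009 g/mol = 0.047263 mol
mol H = 2 × 0.3192 g H₂O ÷ 18.015 g/mol = 0.035437 mol
C and H together account for 0.60340 g — essentially the entire 0.6033 g sample — so the compound contains no oxygen.

no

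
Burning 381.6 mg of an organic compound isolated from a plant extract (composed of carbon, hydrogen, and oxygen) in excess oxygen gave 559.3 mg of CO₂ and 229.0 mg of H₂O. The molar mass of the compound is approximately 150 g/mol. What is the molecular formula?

mol C = 0.5593 g CO₂ ÷ 44.009 g/mol = 0.012709 mol
mol H = 2 × 0.2290 g H₂O ÷ 18.015 g/mol = 0.025423 mol
mass O = 0.3816 − (0.15264 + 0.025627) = 0.20333 g → mol O = 0.20333 ÷ 15.999 = 0.012709 mol
Divide by the smallest (0.012709 mol): C 1.000, H 2.000, O 1.000
Empirical formula: CH2O
Empirical-formula mass = 30.03 g/mol; 150 ÷ 30.03 ≈ 5, so the molecular formula is C5H10O5.

C5H10O5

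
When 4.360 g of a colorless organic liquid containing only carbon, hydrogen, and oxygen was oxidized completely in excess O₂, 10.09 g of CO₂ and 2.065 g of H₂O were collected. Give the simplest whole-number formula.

mol C = 10.09 g CO₂ ÷ 44.009 g/mol = 0.22927 mol
mol H = 2 × 2.065 g H₂O ÷ 18.015 g/mol = 0.22925 mol
mass O = 4.360 − (2.7538 + 0.23109) = 1.3751 g → mol O = 1.3751 ÷ 15.999 = 0.085951 mol
Divide by the smallest (0.085951 mol): C 2.667, H 2.667, O 1.000
Multiplying each by 3 gives whole numbers: C 8.00, H 8.00, O 3.00

C8H8O3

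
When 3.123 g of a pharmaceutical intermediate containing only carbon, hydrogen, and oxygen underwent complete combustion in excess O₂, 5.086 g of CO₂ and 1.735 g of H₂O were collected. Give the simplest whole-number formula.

mol C = 5.086 g CO₂ ÷ 44.009 g/mol = 0.11557 mol
mol H = 2 × 1.735 g H₂O ÷ 18.015 g/mol = 0.19262 mol
mass O = 3.123 − (1.3881 + 0.19416) = 1.5408 g → mol O = 1.5408 ÷ 15.999 = 0.096304 mol
Divide by the smallest (0.096304 mol): C 1.200, H 2.000, O 1.000
Multiplying each by 5 gives whole numbers: C 6.00, H 10.00, O 5.00

C6H10O5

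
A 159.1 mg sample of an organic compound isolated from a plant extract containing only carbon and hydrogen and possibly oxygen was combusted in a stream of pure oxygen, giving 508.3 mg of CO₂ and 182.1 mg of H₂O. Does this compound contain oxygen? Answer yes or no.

no

mol C = 0.5083 g CO₂ ÷ 44.009 g/mol = 0.011550 mol
mol H = 2 × 0.1821 g H₂O ÷ 18.015 g/mol = 0.020216 mol
C and H together account for 0.15910 g — essentially the entire 0.1591 g sample — so the compound contains no oxygen.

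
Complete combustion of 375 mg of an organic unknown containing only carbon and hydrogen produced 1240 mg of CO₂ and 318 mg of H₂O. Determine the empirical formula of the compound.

C4H5

mol C = 1.24 g CO₂ ÷ 44.009 g/mol = 0.02818 mol
mol H = 2 × 0.318 g H₂O ÷ 18.015 g/mol = 0.03530 mol
Divide by the smallest (0.02818 mol): C 1.000, H 1.253
Multiplying each by 4 gives whole numbers: C 4.00, H 5.01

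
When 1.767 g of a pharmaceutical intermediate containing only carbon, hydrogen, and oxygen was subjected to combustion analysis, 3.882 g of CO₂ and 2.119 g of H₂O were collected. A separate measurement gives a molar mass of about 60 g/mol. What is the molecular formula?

mol C = 3.882 g CO₂ ÷ 44.009 g/mol = 0.088209 mol
mol H = 2 × 2.119 g H₂O ÷ 18.015 g/mol = 0.23525 mol
mass O = 1.767 − (1.0595 + 0.23713) = 0.47039 g → mol O = 0.47039 ÷ 15.999 = 0.029401 mol
Divide by the smallest (0.029401 mol): C 3.000, H 8.001, O 1.000
Empirical formula: C3H8O
Empirical-formula mass = 60.10 g/mol; 60 ÷ 60.10 ≈ 1, so the molecular formula is C3H8O.

C3H8O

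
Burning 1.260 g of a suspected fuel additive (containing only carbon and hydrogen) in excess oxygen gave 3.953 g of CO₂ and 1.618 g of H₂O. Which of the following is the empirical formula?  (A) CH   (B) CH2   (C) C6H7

(B) CH2

mol C = 3.953 g CO₂ ÷ 44.009 g/mol = 0.089823 mol
mol H = 2 × 1.618 g H₂O ÷ 18.015 g/mol = 0.17963 mol
Divide by the smallest (0.089823 mol): C 1.000, H 2.000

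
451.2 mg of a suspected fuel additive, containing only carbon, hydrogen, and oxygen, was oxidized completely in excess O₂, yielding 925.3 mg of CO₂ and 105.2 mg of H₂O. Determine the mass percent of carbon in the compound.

mol C = 0.9253 g CO₂ ÷ 44.009 g/mol = 0.021025 mol
mol H = 2 × 0.1052 g H₂O ÷ 18.015 g/mol = 0.011679 mol
mass O = 0.4512 − (0.25253 + 0.011773) = 0.18689 g → mol O = 0.18689 ÷ 15.999 = 0.011682 mol
mass % C = 0.25253 g ÷ 0.4512 g × 100%

55.97%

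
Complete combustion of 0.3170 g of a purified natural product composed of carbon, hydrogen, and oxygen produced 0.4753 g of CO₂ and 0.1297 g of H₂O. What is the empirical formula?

mol C = 0.4753 g CO₂ ÷ 44.009 g/mol = 0.010800 mol
mol H = 2 × 0.1297 g H₂O ÷ 18.015 g/mol = 0.014399 mol
mass O = 0.3170 − (0.12972 + 0.014514) = 0.17277 g → mol O = 0.17277 ÷ 15.999 = 0.010799 mol
Divide by the smallest (0.010799 mol): C 1.000, H 1.333, O 1.000
Multiplying each by 3 gives whole numbers: C 3.00, H 4.00, O 3.00

C3H4O3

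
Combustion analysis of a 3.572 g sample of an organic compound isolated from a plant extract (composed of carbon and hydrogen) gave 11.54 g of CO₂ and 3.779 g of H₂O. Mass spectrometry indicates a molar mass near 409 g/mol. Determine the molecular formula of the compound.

mol C = 11.54 g CO₂ ÷ 44.009 g/mol = 0.26222 mol
mol H = 2 × 3.779 g H₂O ÷ 18.015 g/mol = 0.41954 mol
Divide by the smallest (0.26222 mol): C 1.000, H 1.600
Multiplying each by 5 gives whole numbers: C 5.00, H 8.00
Empirical formula: C5H8
Empirical-formula mass = 68.12 g/mol; 409 ÷ 68.12 ≈ 6, so the molecular formula is C30H48.

C30H48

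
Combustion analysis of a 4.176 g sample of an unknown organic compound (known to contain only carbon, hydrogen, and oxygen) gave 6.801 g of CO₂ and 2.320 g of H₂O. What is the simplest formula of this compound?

C6H10O5

mol C = 6.801 g CO₂ ÷ 44.009 g/mol = 0.15454 mol
mol H = 2 × 2.320 g H₂O ÷ 18.015 g/mol = 0.25756 mol
mass O = 4.176 − (1.8561 + 0.25962) = 2.0602 g → mol O = 2.0602 ÷ 15.999 = 0.12877 mol
Divide by the smallest (0.12877 mol): C 1.200, H 2.000, O 1.000
Multiplying each by 5 gives whole numbers: C 6.00, H 10.00, O 5.00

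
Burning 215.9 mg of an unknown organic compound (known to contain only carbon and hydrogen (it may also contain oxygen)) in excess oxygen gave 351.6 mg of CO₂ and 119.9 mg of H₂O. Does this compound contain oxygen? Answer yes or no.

mol C = 0.3516 g CO₂ ÷ 44.009 g/mol = 0.0079893 mol
mol H = 2 × 0.1199 g H₂O ÷ 18.015 g/mol = 0.013311 mol
C and H account for only 0.10938 g of the 0.2159 g sample; the remaining 0.10652 g must be oxygen.

yes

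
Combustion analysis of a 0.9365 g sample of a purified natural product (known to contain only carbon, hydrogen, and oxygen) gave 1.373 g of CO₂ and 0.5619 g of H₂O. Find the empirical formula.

CH2O

mol C = 1.373 g CO₂ ÷ 44.009 g/mol = 0.031198 mol
mol H = 2 × 0.5619 g H₂O ÷ 18.015 g/mol = 0.062381 mol
mass O = 0.9365 − (0.37472 + 0.062880) = 0.49890 g → mol O = 0.49890 ÷ 15.999 = 0.031183 mol
Divide by the smallest (0.031183 mol): C 1.000, H 2.000, O 1.000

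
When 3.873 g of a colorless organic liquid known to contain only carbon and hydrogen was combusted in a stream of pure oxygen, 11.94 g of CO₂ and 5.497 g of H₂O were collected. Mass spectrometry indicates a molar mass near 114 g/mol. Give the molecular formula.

C8H18

mol C = 11.94 g CO₂ ÷ 44.009 g/mol = 0.27131 mol
mol H = 2 × 5.497 g H₂O ÷ 18.015 g/mol = 0.61027 mol
Divide by the smallest (0.27131 mol): C 1.000, H 2.249
Multiplying each by 4 gives whole numbers: C 4.00, H 9.00
Empirical formula: C4H9
Empirical-formula mass = 57.12 g/mol; 114 ÷ 57.12 ≈ 2, so the molecular formula is C8H18.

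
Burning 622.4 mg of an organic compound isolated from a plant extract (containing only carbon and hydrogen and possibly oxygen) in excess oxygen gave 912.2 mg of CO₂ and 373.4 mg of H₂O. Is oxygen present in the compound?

mol C = 0.9122 g CO₂ ÷ 44.009 g/mol = 0.020728 mol
mol H = 2 × 0.3734 g H₂O ÷ 18.015 g/mol = 0.041454 mol
C and H account for only 0.29074 g of the 0.6224 g sample; the remaining 0.33166 g must be oxygen.

yes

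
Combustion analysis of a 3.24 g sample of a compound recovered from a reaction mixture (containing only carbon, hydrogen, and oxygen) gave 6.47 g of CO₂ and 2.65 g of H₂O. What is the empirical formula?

C2H4O

mol C = 6.47 g CO₂ ÷ 44.009 g/mol = 0.1470 mol
mol H = 2 × 2.65 g H₂O ÷ 18.015 g/mol = 0.2942 mol
mass O = 3.24 − (1.766 + 0.2966) = 1.178 g → mol O = 1.178 ÷ 15.999 = 0.07361 mol
Divide by the smallest (0.07361 mol): C 1.997, H 3.997, O 1.000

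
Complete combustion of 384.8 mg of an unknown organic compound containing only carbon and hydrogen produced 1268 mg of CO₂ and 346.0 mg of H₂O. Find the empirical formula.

C3H4

mol C = 1.268 g CO₂ ÷ 44.009 g/mol = 0.028812 mol
mol H = 2 × 0.3460 g H₂O ÷ 18.015 g/mol = 0.038412 mol
Divide by the smallest (0.028812 mol): C 1.000, H 1.333
Multiplying each by 3 gives whole numbers: C 3.00, H 4.00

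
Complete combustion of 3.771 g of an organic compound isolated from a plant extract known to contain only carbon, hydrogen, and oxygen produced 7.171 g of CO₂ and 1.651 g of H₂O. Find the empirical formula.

mol C = 7.171 g CO₂ ÷ 44.009 g/mol = 0.16294 mol
mol H = 2 × 1.651 g H₂O ÷ 18.015 g/mol = 0.18329 mol
mass O = 3.771 − (1.9571 + 0.18476) = 1.6291 g → mol O = 1.6291 ÷ 15.999 = 0.10183 mol
Divide by the smallest (0.10183 mol): C 1.600, H 1.800, O 1.000
Multiplying each by 5 gives whole numbers: C 8.00, H 9.00, O 5.00

C8H9O5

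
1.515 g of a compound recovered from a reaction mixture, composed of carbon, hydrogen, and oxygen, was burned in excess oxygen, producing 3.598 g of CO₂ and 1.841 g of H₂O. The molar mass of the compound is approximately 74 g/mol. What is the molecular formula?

C4H10O

mol C = 3.598 g CO₂ ÷ 44.009 g/mol = 0.081756 mol
mol H = 2 × 1.841 g H₂O ÷ 18.015 g/mol = 0.20439 mol
mass O = 1.515 − (0.98197 + 0.20602) = 0.32701 g → mol O = 0.32701 ÷ 15.999 = 0.020439 mol
Divide by the smallest (0.020439 mol): C 4.000, H 10.000, O 1.000
Empirical formula: C4H10O
Empirical-formula mass = 74.12 g/mol; 74 ÷ 74.12 ≈ 1, so the molecular formula is C4H10O.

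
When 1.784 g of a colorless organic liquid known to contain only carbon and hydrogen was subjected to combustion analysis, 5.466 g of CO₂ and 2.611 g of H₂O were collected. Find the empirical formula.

C3H7

mol C = 5.466 g CO₂ ÷ 44.009 g/mol = 0.12420 mol
mol H = 2 × 2.611 g H₂O ÷ 18.015 g/mol = 0.28987 mol
Divide by the smallest (0.12420 mol): C 1.000, H 2.334
Multiplying each by 3 gives whole numbers: C 3.00, H 7.00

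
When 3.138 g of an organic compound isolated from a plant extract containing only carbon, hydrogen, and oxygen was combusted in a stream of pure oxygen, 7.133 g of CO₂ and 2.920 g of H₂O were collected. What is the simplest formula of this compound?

C3H6O

mol C = 7.133 g CO₂ ÷ 44.009 g/mol = 0.16208 mol
mol H = 2 × 2.920 g H₂O ÷ 18.015 g/mol = 0.32417 mol
mass O = 3.138 − (1.9467 + 0.32677) = 0.86448 g → mol O = 0.86448 ÷ 15.999 = 0.054034 mol
Divide by the smallest (0.054034 mol): C 3.000, H 5.999, O 1.000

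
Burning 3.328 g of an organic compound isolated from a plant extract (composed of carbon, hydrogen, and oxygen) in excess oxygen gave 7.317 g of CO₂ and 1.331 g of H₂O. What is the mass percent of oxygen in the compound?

35.52%

mol C = 7.317 g CO₂ ÷ 44.009 g/mol = 0.16626 mol
mol H = 2 × 1.331 g H₂O ÷ 18.015 g/mol = 0.14777 mol
mass O = 3.328 − (1.9970 + 0.14895) = 1.1821 g → mol O = 1.1821 ÷ 15.999 = 0.073885 mol
mass % O = 1.1821 g ÷ 3.328 g × 100%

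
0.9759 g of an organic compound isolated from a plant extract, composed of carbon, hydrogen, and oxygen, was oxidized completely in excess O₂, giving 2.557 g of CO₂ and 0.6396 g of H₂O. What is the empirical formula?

C9H11O2

mol C = 2.557 g CO₂ ÷ 44.009 g/mol = 0.058102 mol
mol H = 2 × 0.6396 g H₂O ÷ 18.015 g/mol = 0.071007 mol
mass O = 0.9759 − (0.69786 + 0.071576) = 0.20646 g → mol O = 0.20646 ÷ 15.999 = 0.012905 mol
Divide by the smallest (0.012905 mol): C 4.502, H 5.502, O 1.000
Multiplying each by 2 gives whole numbers: C 9.00, H 11.00, O 2.00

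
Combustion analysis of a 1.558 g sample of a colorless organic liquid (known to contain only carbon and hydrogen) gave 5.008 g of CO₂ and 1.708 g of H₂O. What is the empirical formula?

mol C = 5.008 g CO₂ ÷ 44.009 g/mol = 0.11379 mol
mol H = 2 × 1.708 g H₂O ÷ 18.015 g/mol = 0.18962 mol
Divide by the smallest (0.11379 mol): C 1.000, H 1.666
Multiplying each by 3 gives whole numbers: C 3.00, H 5.00

C3H5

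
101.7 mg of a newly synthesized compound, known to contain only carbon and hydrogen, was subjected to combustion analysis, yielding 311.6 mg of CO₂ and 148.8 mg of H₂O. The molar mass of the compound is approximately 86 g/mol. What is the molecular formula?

C6H14

mol C = 0.3116 g CO₂ ÷ 44.009 g/mol = 0.0070804 mol
mol H = 2 × 0.1488 g H₂O ÷ 18.015 g/mol = 0.016520 mol
Divide by the smallest (0.0070804 mol): C 1.000, H 2.333
Multiplying each by 3 gives whole numbers: C 3.00, H 7.00
Empirical formula: C3H7
Empirical-formula mass = 43.09 g/mol; 86 ÷ 43.09 ≈ 2, so the molecular formula is C6H14.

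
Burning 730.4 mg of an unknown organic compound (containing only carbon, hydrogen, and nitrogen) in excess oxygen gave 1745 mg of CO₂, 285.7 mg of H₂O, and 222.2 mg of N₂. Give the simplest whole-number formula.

C5H4N2

mol C = 1.745 g CO₂ ÷ 44.009 g/mol = 0.039651 mol
mol H = 2 × 0.2857 g H₂O ÷ 18.015 g/mol = 0.031718 mol
mol N = 2 × 0.2222 g N₂ ÷ 28.014 g/mol = 0.015863 mol
Divide by the smallest (0.015863 mol): C 2.500, H 1.999, N 1.000
Multiplying each by 2 gives whole numbers: C 5.00, H 4.00, N 2.00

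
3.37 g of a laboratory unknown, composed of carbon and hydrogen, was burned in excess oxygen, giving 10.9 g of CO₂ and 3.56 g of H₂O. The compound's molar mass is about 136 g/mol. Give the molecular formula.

mol C = 10.9 g CO₂ ÷ 44.009 g/mol = 0.2477 mol
mol H = 2 × 3.56 g H₂O ÷ 18.015 g/mol = 0.3952 mol
Divide by the smallest (0.2477 mol): C 1.000, H 1.596
Multiplying each by 5 gives whole numbers: C 5.00, H 7.98
Empirical formula: C5H8
Empirical-formula mass = 68.12 g/mol; 136 ÷ 68.12 ≈ 2, so the molecular formula is C10H16.

C10H16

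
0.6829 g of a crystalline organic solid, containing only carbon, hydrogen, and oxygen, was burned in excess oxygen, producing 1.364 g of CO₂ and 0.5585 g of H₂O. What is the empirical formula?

C2H4O

mol C = 1.364 g CO₂ ÷ 44.009 g/mol = 0.030994 mol
mol H = 2 × 0.5585 g H₂O ÷ 18.015 g/mol = 0.062004 mol
mass O = 0.6829 − (0.37226 + 0.062500) = 0.24814 g → mol O = 0.24814 ÷ 15.999 = 0.015509 mol
Divide by the smallest (0.015509 mol): C 1.998, H 3.998, O 1.000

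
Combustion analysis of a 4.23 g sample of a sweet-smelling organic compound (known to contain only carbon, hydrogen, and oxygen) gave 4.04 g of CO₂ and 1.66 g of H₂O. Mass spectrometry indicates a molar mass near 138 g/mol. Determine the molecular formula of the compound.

C3H6O6

mol C = 4.04 g CO₂ ÷ 44.009 g/mol = 0.09180 mol
mol H = 2 × 1.66 g H₂O ÷ 18.015 g/mol = 0.1843 mol
mass O = 4.23 − (1.103 + 0.1858) = 2.942 g → mol O = 2.942 ÷ 15.999 = 0.1839 mol
Divide by the smallest (0.09180 mol): C 1.000, H 2.008, O 2.003
Empirical formula: CH2O2
Empirical-formula mass = 46.02 g/mol; 138 ÷ 46.02 ≈ 3, so the molecular formula is C3H6O6.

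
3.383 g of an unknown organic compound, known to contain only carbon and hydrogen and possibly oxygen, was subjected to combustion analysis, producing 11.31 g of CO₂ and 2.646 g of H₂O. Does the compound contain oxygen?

no

mol C = 11.31 g CO₂ ÷ 44.009 g/mol = 0.25699 mol
mol H = 2 × 2.646 g H₂O ÷ 18.015 g/mol = 0.29376 mol
C and H together account for 3.3828 g — essentially the entire 3.383 g sample — so the compound contains no oxygen.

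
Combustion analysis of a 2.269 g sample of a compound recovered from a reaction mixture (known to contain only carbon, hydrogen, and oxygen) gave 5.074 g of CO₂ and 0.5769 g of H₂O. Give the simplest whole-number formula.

C9H5O4

mol C = 5.074 g CO₂ ÷ 44.009 g/mol = 0.11529 mol
mol H = 2 × 0.5769 g H₂O ÷ 18.015 g/mol = 0.064047 mol
mass O = 2.269 − (1.3848 + 0.064559) = 0.81964 g → mol O = 0.81964 ÷ 15.999 = 0.051231 mol
Divide by the smallest (0.051231 mol): C 2.251, H 1.250, O 1.000
Multiplying each by 4 gives whole numbers: C 9.00, H 5.00, O 4.00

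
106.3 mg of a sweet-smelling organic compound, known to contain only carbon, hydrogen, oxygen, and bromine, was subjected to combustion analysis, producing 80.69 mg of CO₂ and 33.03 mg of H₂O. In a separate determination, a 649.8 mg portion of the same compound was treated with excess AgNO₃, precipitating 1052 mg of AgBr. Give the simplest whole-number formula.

mol C = 0.08069 g CO₂ ÷ 44.009 g/mol = 0.0018335 mol
mol H = 2 × 0.03303 g H₂O ÷ 18.015 g/mol = 0.0036669 mol
From the AgBr data: mol Br per gram of compound = (1.052 ÷ 187.772) ÷ 0.6498 = 0.0086219 mol/g, so in the 0.1063 g combustion sample mol Br = 0.00091651 mol
mass O = 0.1063 − (0.022022 + 0.0036963 + 0.073233) = 0.0073487 g → mol O = 0.0073487 ÷ 15.999 = 0.00045932 mol
Divide by the smallest (0.00045932 mol): C 3.992, H 7.983, Br 1.995, O 1.000

C4H8Br2O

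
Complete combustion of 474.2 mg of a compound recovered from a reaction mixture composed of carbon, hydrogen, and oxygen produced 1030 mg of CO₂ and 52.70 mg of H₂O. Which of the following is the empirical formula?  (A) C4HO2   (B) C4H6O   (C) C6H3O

mol C = 1.030 g CO₂ ÷ 44.009 g/mol = 0.023404 mol
mol H = 2 × 0.05270 g H₂O ÷ 18.015 g/mol = 0.0058507 mol
mass O = 0.4742 − (0.28111 + 0.0058975) = 0.18719 g → mol O = 0.18719 ÷ 15.999 = 0.011700 mol
Divide by the smallest (0.0058507 mol): C 4.000, H 1.000, O 2.000

(A) C4HO2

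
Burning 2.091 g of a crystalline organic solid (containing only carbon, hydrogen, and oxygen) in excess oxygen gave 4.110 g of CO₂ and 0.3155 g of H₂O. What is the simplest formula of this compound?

mol C = 4.110 g CO₂ ÷ 44.009 g/mol = 0.093390 mol
mol H = 2 × 0.3155 g H₂O ÷ 18.015 g/mol = 0.035026 mol
mass O = 2.091 − (1.1217 + 0.035307) = 0.93399 g → mol O = 0.93399 ÷ 15.999 = 0.058378 mol
Divide by the smallest (0.035026 mol): C 2.666, H 1.000, O 1.667
Multiplying each by 3 gives whole numbers: C 8.00, H 3.00, O 5.00

C8H3O5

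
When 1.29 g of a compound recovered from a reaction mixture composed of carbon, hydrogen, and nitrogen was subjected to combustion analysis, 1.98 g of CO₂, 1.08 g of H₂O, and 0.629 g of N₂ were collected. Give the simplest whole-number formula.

C3H8N3

mol C = 1.98 g CO₂ ÷ 44.009 g/mol = 0.04499 mol
mol H = 2 × 1.08 g H₂O ÷ 18.015 g/mol = 0.1199 mol
mol N = 2 × 0.629 g N₂ ÷ 28.014 g/mol = 0.04491 mol
Divide by the smallest (0.04491 mol): C 1.002, H 2.670, N 1.000
Multiplying each by 3 gives whole numbers: C 3.01, H 8.01, N 3.00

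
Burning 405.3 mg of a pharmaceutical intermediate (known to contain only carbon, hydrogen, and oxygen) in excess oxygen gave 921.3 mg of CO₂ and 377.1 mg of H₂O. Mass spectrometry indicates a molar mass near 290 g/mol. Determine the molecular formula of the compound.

mol C = 0.9213 g CO₂ ÷ 44.009 g/mol = 0.020934 mol
mol H = 2 × 0.3771 g H₂O ÷ 18.015 g/mol = 0.041865 mol
mass O = 0.4053 − (0.25144 + 0.042200) = 0.11166 g → mol O = 0.11166 ÷ 15.999 = 0.0069790 mol
Divide by the smallest (0.0069790 mol): C 3.000, H 5.999, O 1.000
Empirical formula: C3H6O
Empirical-formula mass = 58.08 g/mol; 290 ÷ 58.08 ≈ 5, so the molecular formula is C15H30O5.

C15H30O5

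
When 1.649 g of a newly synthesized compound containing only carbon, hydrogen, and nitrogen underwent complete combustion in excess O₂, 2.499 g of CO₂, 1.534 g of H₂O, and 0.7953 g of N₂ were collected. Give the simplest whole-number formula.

mol C = 2.499 g CO₂ ÷ 44.009 g/mol = 0.056784 mol
mol H = 2 × 1.534 g H₂O ÷ 18.015 g/mol = 0.17030 mol
mol N = 2 × 0.7953 g N₂ ÷ 28.014 g/mol = 0.056779 mol
Divide by the smallest (0.056779 mol): C 1.000, H 2.999, N 1.000

CH3N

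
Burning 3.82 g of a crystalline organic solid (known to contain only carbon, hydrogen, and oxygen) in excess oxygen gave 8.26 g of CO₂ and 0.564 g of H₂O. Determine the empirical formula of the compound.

mol C = 8.26 g CO₂ ÷ 44.009 g/mol = 0.1877 mol
mol H = 2 × 0.564 g H₂O ÷ 18.015 g/mol = 0.06261 mol
mass O = 3.82 − (2.254 + 0.06312) = 1.503 g → mol O = 1.503 ÷ 15.999 = 0.09392 mol
Divide by the smallest (0.06261 mol): C 2.998, H 1.000, O 1.500
Multiplying each by 2 gives whole numbers: C 6.00, H 2.00, O 3.00

C6H2O3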